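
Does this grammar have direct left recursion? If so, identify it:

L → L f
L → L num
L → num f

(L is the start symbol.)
Direct left recursion occurs when N → N α for some non-terminal N (the right-hand side begins with the left-hand side itself).

L → L f: LEFT RECURSIVE (starts with L)
L → L num: LEFT RECURSIVE (starts with L)
L → num f: starts with num

The grammar has direct left recursion on: L.

Answer: Yes, L is left-recursive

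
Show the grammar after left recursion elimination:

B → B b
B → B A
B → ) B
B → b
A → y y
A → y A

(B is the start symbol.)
B is directly left-recursive. The standard transformation for
  A → A α₁ | ... | A α_m | β₁ | ... | β_n
is
  A  → β₁ A' | ... | β_n A'
  A' → α₁ A' | ... | α_m A' | ε

B → ) B becomes B → ) B B'
B → b becomes B → b B'
B → B b becomes B' → b B'
B → B A becomes B' → A B'
Add B' → ε

Productions for other non-terminals are unchanged:
  A → y y
  A → y A

Resulting grammar:
B → ) B B'
B → b B'
B' → b B'
B' → A B'
B' → ε
A → y y
A → y A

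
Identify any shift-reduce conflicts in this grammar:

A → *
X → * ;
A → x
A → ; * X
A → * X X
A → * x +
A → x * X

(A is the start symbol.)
Augment with A' → A and build the canonical LR(0) collection (I0 = CLOSURE({[A' → . A]}), then GOTO on every symbol after a dot until no new states appear). It has 15 states:
  I0: { [A → . * X X], [A → . * x +], [A → . *], [A → . ; * X], [A → . x * X], [A → . x], [A' → . A] }  — shift
  I1: { [A → * . X X], [A → * . x +], [A → * .], [X → . * ;] }  — shift, reduce
  I2: { [A → ; . * X] }  — shift
  I3: { [A' → A .] }  — accept
  I4: { [A → x . * X], [A → x .] }  — shift, reduce
  I5: { [A → x * . X], [X → . * ;] }  — shift
  I6: { [X → * . ;] }  — shift
  I7: { [A → x * X .] }  — reduce
  I8: { [X → * ; .] }  — reduce
  I9: { [A → ; * . X], [X → . * ;] }  — shift
  I10: { [A → ; * X .] }  — reduce
  I11: { [A → * X . X], [X → . * ;] }  — shift
  I12: { [A → * x . +] }  — shift
  I13: { [A → * x + .] }  — reduce
  I14: { [A → * X X .] }  — reduce

I1 contains reduce item [A → * .] and shift items [A → * . x +], [X → . * ;] — shift-reduce conflict.
I4 contains reduce item [A → x .] and shift item [A → x . * X] — shift-reduce conflict.

Answer: Yes — I1: [A → * .] vs [A → * . x +]; I4: [A → x .] vs [A → x . * X]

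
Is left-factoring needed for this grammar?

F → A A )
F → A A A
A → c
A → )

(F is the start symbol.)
Yes, F has productions with common prefix 'A A'

Left-factoring is needed when two productions for the same non-terminal
share a common prefix on the right-hand side.

Productions for F:
  F → A A )
  F → A A A
Productions for A:
  A → c
  A → )

Found common prefix 'A A' in productions for F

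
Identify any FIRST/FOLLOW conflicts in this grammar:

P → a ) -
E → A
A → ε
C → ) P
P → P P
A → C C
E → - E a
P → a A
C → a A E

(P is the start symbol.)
A FIRST/FOLLOW conflict occurs when a non-terminal N has a nullable alternative N → β (β ⇒* ε) and another alternative N → α with FIRST(α) ∩ FOLLOW(N) ≠ ∅: on such a lookahead the parser cannot decide between expanding α and letting N vanish via β.

Nullable non-terminals: A, E.
FIRST sets used below: FIRST(C) = { ')', 'a' }, FIRST(A) = { ')', 'a', ε }

A: nullable alternative(s) A → ε; FOLLOW(A) = { $, ')', '-', 'a' }
  A → ε: FIRST \ {ε} = { } — this is the only nullable alternative, skip
  A → C C: FIRST \ {ε} = { ')', 'a' } — overlaps FOLLOW(A) on { ')', 'a' }: CONFLICT

E: nullable alternative(s) E → A; FOLLOW(E) = { $, ')', '-', 'a' }
  E → A: FIRST \ {ε} = { ')', 'a' } — this is the only nullable alternative, skip
  E → - E a: FIRST \ {ε} = { '-' } — overlaps FOLLOW(E) on { '-' }: CONFLICT

C, P have no nullable alternative, so no FIRST/FOLLOW check is needed there.

So the grammar has 2 FIRST/FOLLOW conflicts (marked CONFLICT above).

Answer: Yes. E → '-' E a with FOLLOW(E) on { '-' }; A → C C with FOLLOW(A) on { ')', 'a' }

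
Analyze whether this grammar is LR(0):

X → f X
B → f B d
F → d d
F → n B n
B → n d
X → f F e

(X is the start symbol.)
A grammar is LR(0) if no state in the canonical LR(0) collection has:
  - both a shift item (dot before a terminal) and a complete item (shift-reduce conflict), or
  - two or more complete items (reduce-reduce conflict; the accept item [X' → X .] counts as a complete item here).

Augment with X' → X and build the canonical LR(0) collection (I0 = CLOSURE({[X' → . X]}), then GOTO on every symbol after a dot until no new states appear). It has 16 states:
  I0: { [X → . f F e], [X → . f X], [X' → . X] }  — shift
  I1: { [X' → X .] }  — accept
  I2: { [F → . d d], [F → . n B n], [X → . f F e], [X → . f X], [X → f . F e], [X → f . X] }  — shift
  I3: { [X → f F . e] }  — shift
  I4: { [X → f X .] }  — reduce
  I5: { [F → d . d] }  — shift
  I6: { [B → . f B d], [B → . n d], [F → n . B n] }  — shift
  I7: { [F → n B . n] }  — shift
  I8: { [B → . f B d], [B → . n d], [B → f . B d] }  — shift
  I9: { [B → n . d] }  — shift
  I10: { [B → n d .] }  — reduce
  I11: { [B → f B . d] }  — shift
  I12: { [B → f B d .] }  — reduce
  I13: { [F → n B n .] }  — reduce
  I14: { [F → d d .] }  — reduce
  I15: { [X → f F e .] }  — reduce

Every state is either a pure shift/goto state or contains exactly one complete item and nothing to shift — no conflicts. The grammar is LR(0).

Answer: Yes, the grammar is LR(0)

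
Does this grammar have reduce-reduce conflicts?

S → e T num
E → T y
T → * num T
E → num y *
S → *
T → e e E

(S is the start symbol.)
No reduce-reduce conflicts

A reduce-reduce conflict occurs when an LR(0) state has two complete items [A → α .] and [B → β .] — both call for a reduction, and with no lookahead the parser cannot choose between them.

Augment with S' → S and build the canonical LR(0) collection (I0 = CLOSURE({[S' → . S]}), then GOTO on every symbol after a dot until no new states appear). It has 17 states:
  I0: { [S → . *], [S → . e T num], [S' → . S] }  — shift
  I1: { [S → * .] }  — reduce
  I2: { [S' → S .] }  — accept
  I3: { [S → e . T num], [T → . * num T], [T → . e e E] }  — shift
  I4: { [T → * . num T] }  — shift
  I5: { [S → e T . num] }  — shift
  I6: { [T → e . e E] }  — shift
  I7: { [E → . T y], [E → . num y *], [T → . * num T], [T → . e e E], [T → e e . E] }  — shift
  I8: { [T → e e E .] }  — reduce
  I9: { [E → T . y] }  — shift
  I10: { [E → num . y *] }  — shift
  I11: { [E → num y . *] }  — shift
  I12: { [E → num y * .] }  — reduce
  I13: { [E → T y .] }  — reduce
  I14: { [S → e T num .] }  — reduce
  I15: { [T → * num . T], [T → . * num T], [T → . e e E] }  — shift
  I16: { [T → * num T .] }  — reduce

No state contains more than one complete item.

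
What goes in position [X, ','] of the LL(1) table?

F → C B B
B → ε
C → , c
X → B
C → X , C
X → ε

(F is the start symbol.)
X → B, X → ε

To find M[X, ','], we find productions for X where ',' is in the predict set (PREDICT(N → α) = (FIRST(α) \ {ε}) ∪ (FOLLOW(N) if α ⇒* ε)).

Relevant sets:
  FIRST(B) = { ε }
  FOLLOW(X) = { ',' }

X → B: PREDICT = { ',' }
  ',' is in predict set, so this production goes in M[X, ',']
X → ε: PREDICT = { ',' }
  ',' is in predict set, so this production goes in M[X, ',']

M[X, ','] = X → B, X → ε  (a multiply-defined cell — the grammar is not LL(1))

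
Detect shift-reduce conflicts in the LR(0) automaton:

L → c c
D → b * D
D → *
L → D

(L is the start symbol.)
No shift-reduce conflicts

Augment with L' → L and build the canonical LR(0) collection (I0 = CLOSURE({[L' → . L]}), then GOTO on every symbol after a dot until no new states appear). It has 9 states:
  I0: { [D → . *], [D → . b * D], [L → . D], [L → . c c], [L' → . L] }  — shift
  I1: { [D → * .] }  — reduce
  I2: { [L → D .] }  — reduce
  I3: { [L' → L .] }  — accept
  I4: { [D → b . * D] }  — shift
  I5: { [L → c . c] }  — shift
  I6: { [L → c c .] }  — reduce
  I7: { [D → . *], [D → . b * D], [D → b * . D] }  — shift
  I8: { [D → b * D .] }  — reduce

No state contains both a complete item and a shift item.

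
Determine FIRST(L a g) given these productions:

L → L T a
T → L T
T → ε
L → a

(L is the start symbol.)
{ 'a' }

FIRST sets of the non-terminals involved (from the grammar, by fixed-point iteration):
  FIRST(L) = { 'a' }

To compute FIRST(L a g), process the symbols left to right:
Symbol L is a non-terminal. Add FIRST(L) \ {ε} = { 'a' }
L is not nullable (ε ∉ FIRST(L)), so stop here.
FIRST(L a g) = { 'a' }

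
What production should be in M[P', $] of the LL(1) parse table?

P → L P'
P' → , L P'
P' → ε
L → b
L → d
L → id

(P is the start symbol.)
To find M[P', $], we find productions for P' where $ is in the predict set (PREDICT(N → α) = (FIRST(α) \ {ε}) ∪ (FOLLOW(N) if α ⇒* ε)).

Relevant sets:
  FOLLOW(P') = { $ }

P' → , L P': PREDICT = { ',' }
P' → ε: PREDICT = { $ }
  $ is in predict set, so this production goes in M[P', $]

M[P', $] = P' → ε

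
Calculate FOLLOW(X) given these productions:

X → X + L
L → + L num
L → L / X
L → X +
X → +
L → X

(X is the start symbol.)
X is the start symbol, so $ ∈ FOLLOW(X).
In X → X + L: X is followed by '+' L, add FIRST('+' L) \ {ε} = { '+' }
In L → L / X: X is at the end, add FOLLOW(L)
In L → X +: X is followed by '+', add FIRST('+') \ {ε} = { '+' }
In L → X: X is at the end, add FOLLOW(L)

The FOLLOW sets referred to above (computed the same way, to a fixed point):
  FOLLOW(L) = { $, '+', '/', 'num' }

Taking the union: FOLLOW(X) = { $, '+', '/', 'num' }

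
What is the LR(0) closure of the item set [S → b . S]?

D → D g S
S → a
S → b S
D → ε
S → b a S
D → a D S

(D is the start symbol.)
To compute CLOSURE, for each item [A → α.Bβ] where B is a non-terminal, add [B → .γ] for all productions B → γ; repeat for the newly added items until nothing changes.

Start with: [S → b . S]
  [S → b . S] has the dot before S: add [S → . a], [S → . b S], [S → . b a S]
No further items can be added.

CLOSURE = { [S → . a], [S → . b S], [S → . b a S], [S → b . S] }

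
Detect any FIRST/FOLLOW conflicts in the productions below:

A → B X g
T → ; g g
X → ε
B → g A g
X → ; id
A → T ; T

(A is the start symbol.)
Nullable non-terminals: X.

X: nullable alternative(s) X → ε; FOLLOW(X) = { 'g' }
  X → ε: FIRST \ {ε} = { } — this is the only nullable alternative, skip
  X → ; id: FIRST \ {ε} = { ';' } — disjoint from FOLLOW(X)

A, B, T have no nullable alternative, so no FIRST/FOLLOW check is needed there.

No FIRST/FOLLOW conflicts found.

Answer: No FIRST/FOLLOW conflicts.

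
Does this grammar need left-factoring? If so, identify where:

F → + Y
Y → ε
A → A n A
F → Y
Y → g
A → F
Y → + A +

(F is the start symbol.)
No, left-factoring is not needed

Left-factoring is needed when two productions for the same non-terminal
share a common prefix on the right-hand side.

Productions for F:
  F → + Y
  F → Y
Productions for Y:
  Y → ε
  Y → g
  Y → + A +
Productions for A:
  A → A n A
  A → F

No common prefixes found.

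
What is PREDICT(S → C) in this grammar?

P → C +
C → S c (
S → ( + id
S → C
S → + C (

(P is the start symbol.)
{ '(', '+' }

PREDICT(S → C) = (FIRST(RHS) \ {ε}) ∪ (FOLLOW(S) if ε ∈ FIRST(RHS), i.e. RHS ⇒* ε)
FIRST(C) = { '(', '+' }
FIRST(C) = { '(', '+' }
ε ∉ FIRST(C), so FOLLOW(S) is not added.
PREDICT(S → C) = { '(', '+' }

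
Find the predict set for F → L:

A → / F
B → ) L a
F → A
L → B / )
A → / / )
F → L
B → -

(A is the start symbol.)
{ ')', '-' }

PREDICT(F → L) = (FIRST(RHS) \ {ε}) ∪ (FOLLOW(F) if ε ∈ FIRST(RHS), i.e. RHS ⇒* ε)
FIRST(L) = { ')', '-' }
FIRST(L) = { ')', '-' }
ε ∉ FIRST(L), so FOLLOW(F) is not added.
PREDICT(F → L) = { ')', '-' }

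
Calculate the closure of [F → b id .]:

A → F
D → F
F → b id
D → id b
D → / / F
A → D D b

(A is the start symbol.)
To compute CLOSURE, for each item [A → α.Bβ] where B is a non-terminal, add [B → .γ] for all productions B → γ; repeat for the newly added items until nothing changes.

Start with: [F → b id .]
The dot is at the end, so nothing is added.

CLOSURE = { [F → b id .] }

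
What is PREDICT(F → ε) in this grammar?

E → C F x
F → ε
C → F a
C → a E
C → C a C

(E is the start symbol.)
{ 'a', 'x' }

PREDICT(F → ε) = (FIRST(RHS) \ {ε}) ∪ (FOLLOW(F) if ε ∈ FIRST(RHS), i.e. RHS ⇒* ε)
The right-hand side is ε (FIRST(ε) = { ε }), so the predict set is FOLLOW(F) = { 'a', 'x' }
PREDICT(F → ε) = { 'a', 'x' }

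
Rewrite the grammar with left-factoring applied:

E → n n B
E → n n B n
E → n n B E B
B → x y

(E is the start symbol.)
Left-factoring transforms A → αβ₁ | αβ₂ into A → αA' and A' → β₁ | β₂
(α is the longest common prefix among the alternatives). Repeat until
no nonterminal has two alternatives with a common prefix.

Round 1: E has alternatives sharing prefix 'n n B'. Introduce E': E → n n B E'
  Add: E' → ε
  Add: E' → n
  Add: E' → E B

No remaining common prefixes — done.

Resulting grammar:
E → n n B E'
E' → ε
E' → n
E' → E B
B → x y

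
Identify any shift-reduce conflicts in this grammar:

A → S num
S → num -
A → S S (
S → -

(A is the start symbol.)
Yes — I7: [A → S num .] vs [S → num . -]

A shift-reduce conflict occurs when an LR(0) state has both:
  - a complete (reduce) item [A → α .] (dot at the end), and
  - a shift item [B → β . c γ] (dot before a terminal).

Augment with A' → A and build the canonical LR(0) collection (I0 = CLOSURE({[A' → . A]}), then GOTO on every symbol after a dot until no new states appear). It has 9 states:
  I0: { [A → . S S (], [A → . S num], [A' → . A], [S → . -], [S → . num -] }  — shift
  I1: { [S → - .] }  — reduce
  I2: { [A' → A .] }  — accept
  I3: { [A → S . S (], [A → S . num], [S → . -], [S → . num -] }  — shift
  I4: { [S → num . -] }  — shift
  I5: { [S → num - .] }  — reduce
  I6: { [A → S S . (] }  — shift
  I7: { [A → S num .], [S → num . -] }  — shift, reduce
  I8: { [A → S S ( .] }  — reduce

I7 contains reduce item [A → S num .] and shift item [S → num . -] — shift-reduce conflict.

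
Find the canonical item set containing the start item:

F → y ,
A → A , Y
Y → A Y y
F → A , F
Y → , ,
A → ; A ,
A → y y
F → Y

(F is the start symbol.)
First, augment the grammar with F' → F
I₀ = CLOSURE({ [F' → . F] }):
  [F' → . F] has the dot before F: add [F → . y ,], [F → . A , F], [F → . Y]
  [F → . A , F] has the dot before A: add [A → . A , Y], [A → . ; A ,], [A → . y y]
  [F → . Y] has the dot before Y: add [Y → . A Y y], [Y → . , ,]
No further items can be added.

I₀ = { [A → . ; A ,], [A → . A , Y], [A → . y y], [F → . A , F], [F → . Y], [F → . y ,], [F' → . F], [Y → . , ,], [Y → . A Y y] }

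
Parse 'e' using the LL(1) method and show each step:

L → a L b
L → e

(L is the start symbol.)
LL(1) parsing maintains a stack (initially the start symbol over $) and the input. At each step: if the stack top is a terminal, match it against the current input token; if it is a non-terminal N, replace it with the RHS of M[N, lookahead] (the unique production whose predict set contains the lookahead).

Stack is shown with the top on the left.

Stack  Input  Action
--------------------
L $    e $    output L → e
e $    e $    match 'e'
$      $      accept

The string is accepted.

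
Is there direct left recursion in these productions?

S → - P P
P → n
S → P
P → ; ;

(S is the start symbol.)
S → - P P: starts with '-'
P → n: starts with n
S → P: starts with P
P → ; ;: starts with ';'

No direct left recursion found.

Answer: No direct left recursion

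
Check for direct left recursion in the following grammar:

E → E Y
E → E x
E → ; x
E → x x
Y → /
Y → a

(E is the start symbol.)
Yes, E is left-recursive

Direct left recursion occurs when N → N α for some non-terminal N (the right-hand side begins with the left-hand side itself).

E → E Y: LEFT RECURSIVE (starts with E)
E → E x: LEFT RECURSIVE (starts with E)
E → ; x: starts with ';'
E → x x: starts with x
Y → /: starts with '/'
Y → a: starts with a

The grammar has direct left recursion on: E.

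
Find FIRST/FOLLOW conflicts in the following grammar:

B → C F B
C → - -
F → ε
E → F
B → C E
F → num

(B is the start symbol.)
Nullable non-terminals: E, F.
E has a nullable alternative but only one production, so nothing to check.

F: nullable alternative(s) F → ε; FOLLOW(F) = { $, '-' }
  F → ε: FIRST \ {ε} = { } — this is the only nullable alternative, skip
  F → num: FIRST \ {ε} = { 'num' } — disjoint from FOLLOW(F)

B, C have no nullable alternative, so no FIRST/FOLLOW check is needed there.

No FIRST/FOLLOW conflicts found.

Answer: No FIRST/FOLLOW conflicts.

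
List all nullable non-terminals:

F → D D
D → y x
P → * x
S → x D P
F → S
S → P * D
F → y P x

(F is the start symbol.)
None

A non-terminal is nullable if it can derive ε (the empty string): either it has an ε-production, or it has a production whose right-hand side consists entirely of nullable non-terminals.

There are no ε-productions, so no non-terminal can derive ε.
No non-terminals are nullable.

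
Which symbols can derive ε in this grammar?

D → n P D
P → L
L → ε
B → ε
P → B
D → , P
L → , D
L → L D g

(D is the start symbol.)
{ 'B', 'L', 'P' }

A non-terminal is nullable if it can derive ε (the empty string): either it has an ε-production, or it has a production whose right-hand side consists entirely of nullable non-terminals.

ε-productions: L → ε, B → ε
So L, B are immediately nullable.
P → L: every symbol on the right is nullable, so P is nullable too.
No further non-terminal can be added: every production for the remaining non-terminals contains a terminal or a non-nullable non-terminal.
Nullable = { 'B', 'L', 'P' }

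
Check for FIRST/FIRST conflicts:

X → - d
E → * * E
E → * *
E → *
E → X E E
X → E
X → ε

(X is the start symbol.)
Yes. X → '-' d / X → E on { '-' }; E → '*' '*' E / E → '*' '*' on { '*' }; E → '*' '*' E / E → '*' on { '*' }; E → '*' '*' E / E → X E E on { '*' }; E → '*' '*' / E → '*' on { '*' }; E → '*' '*' / E → X E E on { '*' }; E → '*' / E → X E E on { '*' }

A FIRST/FIRST conflict occurs when two productions N → α and N → β for the same non-terminal have FIRST(α) ∩ FIRST(β) ≠ ∅ (with ε ∈ FIRST of a nullable right-hand side, so two nullable alternatives also conflict).

FIRST sets of the non-terminals at (or reachable through a nullable prefix from) the front of some alternative:
  FIRST(E) = { '*', '-' }
  FIRST(X) = { '*', '-', ε }

Productions for X:
  X → - d: FIRST = { '-' }
  X → E: FIRST = { '*', '-' }
  X → ε: FIRST = { ε }
Productions for E:
  E → * * E: FIRST = { '*' }
  E → * *: FIRST = { '*' }
  E → *: FIRST = { '*' }
  E → X E E: FIRST = { '*', '-' }

Conflict for X: X → - d and X → E
  Overlap: { '-' }
Conflict for E: E → * * E and E → * *
  Overlap: { '*' }
Conflict for E: E → * * E and E → *
  Overlap: { '*' }
Conflict for E: E → * * E and E → X E E
  Overlap: { '*' }
Conflict for E: E → * * and E → *
  Overlap: { '*' }
Conflict for E: E → * * and E → X E E
  Overlap: { '*' }
Conflict for E: E → * and E → X E E
  Overlap: { '*' }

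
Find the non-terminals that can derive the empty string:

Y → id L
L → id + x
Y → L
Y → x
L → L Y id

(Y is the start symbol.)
A non-terminal is nullable if it can derive ε (the empty string): either it has an ε-production, or it has a production whose right-hand side consists entirely of nullable non-terminals.

There are no ε-productions, so no non-terminal can derive ε.
No non-terminals are nullable.

Answer: None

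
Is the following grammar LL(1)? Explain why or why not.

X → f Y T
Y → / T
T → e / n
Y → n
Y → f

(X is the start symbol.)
Yes, the grammar is LL(1).

A grammar is LL(1) if for each non-terminal N with multiple productions, the predict sets of those productions are pairwise disjoint, where PREDICT(N → α) = (FIRST(α) \ {ε}) ∪ (FOLLOW(N) if α ⇒* ε).

For Y:
  PREDICT(Y → '/' T) = { '/' }
  PREDICT(Y → n) = { 'n' }
  PREDICT(Y → f) = { 'f' }
X, T have a single production, so nothing to check there.

All predict sets are disjoint. The grammar IS LL(1).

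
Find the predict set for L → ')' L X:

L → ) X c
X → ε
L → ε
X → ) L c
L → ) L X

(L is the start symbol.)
{ ')' }

PREDICT(L → ')' L X) = (FIRST(RHS) \ {ε}) ∪ (FOLLOW(L) if ε ∈ FIRST(RHS), i.e. RHS ⇒* ε)
FIRST(')' L X) = { ')' }
ε ∉ FIRST(')' L X), so FOLLOW(L) is not added.
PREDICT(L → ')' L X) = { ')' }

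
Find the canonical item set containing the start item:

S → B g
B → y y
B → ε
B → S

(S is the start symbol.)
First, augment the grammar with S' → S
I₀ = CLOSURE({ [S' → . S] }):
  [S' → . S] has the dot before S: add [S → . B g]
  [S → . B g] has the dot before B: add [B → . y y], [B → .], [B → . S]
No further items can be added.

I₀ = { [B → . S], [B → . y y], [B → .], [S → . B g], [S' → . S] }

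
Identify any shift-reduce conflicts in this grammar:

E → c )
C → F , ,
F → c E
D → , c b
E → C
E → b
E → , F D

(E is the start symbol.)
No shift-reduce conflicts

A shift-reduce conflict occurs when an LR(0) state has both:
  - a complete (reduce) item [A → α .] (dot at the end), and
  - a shift item [B → β . c γ] (dot before a terminal).

Augment with E' → E and build the canonical LR(0) collection (I0 = CLOSURE({[E' → . E]}), then GOTO on every symbol after a dot until no new states appear). It has 17 states:
  I0: { [C → . F , ,], [E → . , F D], [E → . C], [E → . b], [E → . c )], [E' → . E], [F → . c E] }  — shift
  I1: { [E → , . F D], [F → . c E] }  — shift
  I2: { [E → C .] }  — reduce
  I3: { [E' → E .] }  — accept
  I4: { [C → F . , ,] }  — shift
  I5: { [E → b .] }  — reduce
  I6: { [C → . F , ,], [E → . , F D], [E → . C], [E → . b], [E → . c )], [E → c . )], [F → . c E], [F → c . E] }  — shift
  I7: { [E → c ) .] }  — reduce
  I8: { [F → c E .] }  — reduce
  I9: { [C → F , . ,] }  — shift
  I10: { [C → F , , .] }  — reduce
  I11: { [D → . , c b], [E → , F . D] }  — shift
  I12: { [C → . F , ,], [E → . , F D], [E → . C], [E → . b], [E → . c )], [F → . c E], [F → c . E] }  — shift
  I13: { [D → , . c b] }  — shift
  I14: { [E → , F D .] }  — reduce
  I15: { [D → , c . b] }  — shift
  I16: { [D → , c b .] }  — reduce

No state contains both a complete item and a shift item.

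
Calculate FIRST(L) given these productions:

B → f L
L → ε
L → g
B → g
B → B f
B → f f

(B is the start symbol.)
{ 'g', ε }

From L → ε:
  - ε-production, so ε ∈ FIRST(L)
From L → g:
  - g is a terminal: add 'g' and stop

Collecting: FIRST(L) = { 'g', ε }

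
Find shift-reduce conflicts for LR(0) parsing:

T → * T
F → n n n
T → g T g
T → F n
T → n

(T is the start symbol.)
Yes — I5: [T → n .] vs [F → n . n n]

Augment with T' → T and build the canonical LR(0) collection (I0 = CLOSURE({[T' → . T]}), then GOTO on every symbol after a dot until no new states appear). It has 12 states:
  I0: { [F → . n n n], [T → . * T], [T → . F n], [T → . g T g], [T → . n], [T' → . T] }  — shift
  I1: { [F → . n n n], [T → * . T], [T → . * T], [T → . F n], [T → . g T g], [T → . n] }  — shift
  I2: { [T → F . n] }  — shift
  I3: { [T' → T .] }  — accept
  I4: { [F → . n n n], [T → . * T], [T → . F n], [T → . g T g], [T → . n], [T → g . T g] }  — shift
  I5: { [F → n . n n], [T → n .] }  — shift, reduce
  I6: { [F → n n . n] }  — shift
  I7: { [F → n n n .] }  — reduce
  I8: { [T → g T . g] }  — shift
  I9: { [T → g T g .] }  — reduce
  I10: { [T → F n .] }  — reduce
  I11: { [T → * T .] }  — reduce

I5 contains reduce item [T → n .] and shift item [F → n . n n] — shift-reduce conflict.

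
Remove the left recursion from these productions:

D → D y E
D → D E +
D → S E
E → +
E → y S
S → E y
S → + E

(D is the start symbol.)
D is directly left-recursive. The standard transformation for
  A → A α₁ | ... | A α_m | β₁ | ... | β_n
is
  A  → β₁ A' | ... | β_n A'
  A' → α₁ A' | ... | α_m A' | ε

D → S E becomes D → S E D'
D → D y E becomes D' → y E D'
D → D E + becomes D' → E + D'
Add D' → ε

Productions for other non-terminals are unchanged:
  E → +
  E → y S
  S → E y
  S → + E

Resulting grammar:
D → S E D'
D' → y E D'
D' → E + D'
D' → ε
E → +
E → y S
S → E y
S → + E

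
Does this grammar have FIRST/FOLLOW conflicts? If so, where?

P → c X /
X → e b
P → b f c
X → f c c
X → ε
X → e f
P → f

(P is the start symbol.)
No FIRST/FOLLOW conflicts.

A FIRST/FOLLOW conflict occurs when a non-terminal N has a nullable alternative N → β (β ⇒* ε) and another alternative N → α with FIRST(α) ∩ FOLLOW(N) ≠ ∅: on such a lookahead the parser cannot decide between expanding α and letting N vanish via β.

Nullable non-terminals: X.

X: nullable alternative(s) X → ε; FOLLOW(X) = { '/' }
  X → e b: FIRST \ {ε} = { 'e' } — disjoint from FOLLOW(X)
  X → f c c: FIRST \ {ε} = { 'f' } — disjoint from FOLLOW(X)
  X → ε: FIRST \ {ε} = { } — this is the only nullable alternative, skip
  X → e f: FIRST \ {ε} = { 'e' } — disjoint from FOLLOW(X)

P has no nullable alternative, so no FIRST/FOLLOW check is needed there.

No FIRST/FOLLOW conflicts found.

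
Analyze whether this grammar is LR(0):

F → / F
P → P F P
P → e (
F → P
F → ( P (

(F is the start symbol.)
Augment with F' → F and build the canonical LR(0) collection (I0 = CLOSURE({[F' → . F]}), then GOTO on every symbol after a dot until no new states appear). It has 12 states:
  I0: { [F → . ( P (], [F → . / F], [F → . P], [F' → . F], [P → . P F P], [P → . e (] }  — shift
  I1: { [F → ( . P (], [P → . P F P], [P → . e (] }  — shift
  I2: { [F → . ( P (], [F → . / F], [F → . P], [F → / . F], [P → . P F P], [P → . e (] }  — shift
  I3: { [F' → F .] }  — accept
  I4: { [F → . ( P (], [F → . / F], [F → . P], [F → P .], [P → . P F P], [P → . e (], [P → P . F P] }  — shift, reduce
  I5: { [P → e . (] }  — shift
  I6: { [P → e ( .] }  — reduce
  I7: { [P → . P F P], [P → . e (], [P → P F . P] }  — shift
  I8: { [F → . ( P (], [F → . / F], [F → . P], [P → . P F P], [P → . e (], [P → P . F P], [P → P F P .] }  — shift, reduce
  I9: { [F → / F .] }  — reduce
  I10: { [F → ( P . (], [F → . ( P (], [F → . / F], [F → . P], [P → . P F P], [P → . e (], [P → P . F P] }  — shift
  I11: { [F → ( . P (], [F → ( P ( .], [P → . P F P], [P → . e (] }  — shift, reduce

Conflict in state I4:
  Shift-reduce conflict between [F → P .] and [F → . ( P (]
So the grammar is NOT LR(0).

Answer: No. Shift-reduce conflict between [F → P .] and [F → . ( P (]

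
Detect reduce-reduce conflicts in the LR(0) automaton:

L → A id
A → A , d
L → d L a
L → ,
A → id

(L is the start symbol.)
No reduce-reduce conflicts

A reduce-reduce conflict occurs when an LR(0) state has two complete items [A → α .] and [B → β .] — both call for a reduction, and with no lookahead the parser cannot choose between them.

Augment with L' → L and build the canonical LR(0) collection (I0 = CLOSURE({[L' → . L]}), then GOTO on every symbol after a dot until no new states appear). It has 11 states:
  I0: { [A → . A , d], [A → . id], [L → . ,], [L → . A id], [L → . d L a], [L' → . L] }  — shift
  I1: { [L → , .] }  — reduce
  I2: { [A → A . , d], [L → A . id] }  — shift
  I3: { [L' → L .] }  — accept
  I4: { [A → . A , d], [A → . id], [L → . ,], [L → . A id], [L → . d L a], [L → d . L a] }  — shift
  I5: { [A → id .] }  — reduce
  I6: { [L → d L . a] }  — shift
  I7: { [L → d L a .] }  — reduce
  I8: { [A → A , . d] }  — shift
  I9: { [L → A id .] }  — reduce
  I10: { [A → A , d .] }  — reduce

No state contains more than one complete item.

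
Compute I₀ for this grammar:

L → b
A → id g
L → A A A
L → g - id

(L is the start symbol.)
{ [A → . id g], [L → . A A A], [L → . b], [L → . g - id], [L' → . L] }

First, augment the grammar with L' → L
I₀ = CLOSURE({ [L' → . L] }):
  [L' → . L] has the dot before L: add [L → . b], [L → . A A A], [L → . g - id]
  [L → . A A A] has the dot before A: add [A → . id g]
No further items can be added.

I₀ = { [A → . id g], [L → . A A A], [L → . b], [L → . g - id], [L' → . L] }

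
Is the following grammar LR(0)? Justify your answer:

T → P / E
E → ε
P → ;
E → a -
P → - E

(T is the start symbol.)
No. Shift-reduce conflict between [E → .] and [E → . a -]

A grammar is LR(0) if no state in the canonical LR(0) collection has:
  - both a shift item (dot before a terminal) and a complete item (shift-reduce conflict), or
  - two or more complete items (reduce-reduce conflict; the accept item [T' → T .] counts as a complete item here).

Augment with T' → T and build the canonical LR(0) collection (I0 = CLOSURE({[T' → . T]}), then GOTO on every symbol after a dot until no new states appear). It has 10 states:
  I0: { [P → . - E], [P → . ;], [T → . P / E], [T' → . T] }  — shift
  I1: { [E → . a -], [E → .], [P → - . E] }  — shift, reduce
  I2: { [P → ; .] }  — reduce
  I3: { [T → P . / E] }  — shift
  I4: { [T' → T .] }  — accept
  I5: { [E → . a -], [E → .], [T → P / . E] }  — shift, reduce
  I6: { [T → P / E .] }  — reduce
  I7: { [E → a . -] }  — shift
  I8: { [E → a - .] }  — reduce
  I9: { [P → - E .] }  — reduce

Conflict in state I1:
  Shift-reduce conflict between [E → .] and [E → . a -]
So the grammar is NOT LR(0).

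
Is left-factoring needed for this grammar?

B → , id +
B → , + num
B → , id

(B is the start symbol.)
Left-factoring is needed when two productions for the same non-terminal
share a common prefix on the right-hand side.

Productions for B:
  B → , id +
  B → , + num
  B → , id

Found common prefix ',' in productions for B

Answer: Yes, B has productions with common prefix ','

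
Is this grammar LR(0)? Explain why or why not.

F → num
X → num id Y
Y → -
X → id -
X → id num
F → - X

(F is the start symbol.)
Yes, the grammar is LR(0)

A grammar is LR(0) if no state in the canonical LR(0) collection has:
  - both a shift item (dot before a terminal) and a complete item (shift-reduce conflict), or
  - two or more complete items (reduce-reduce conflict; the accept item [F' → F .] counts as a complete item here).

Augment with F' → F and build the canonical LR(0) collection (I0 = CLOSURE({[F' → . F]}), then GOTO on every symbol after a dot until no new states appear). It has 12 states:
  I0: { [F → . - X], [F → . num], [F' → . F] }  — shift
  I1: { [F → - . X], [X → . id -], [X → . id num], [X → . num id Y] }  — shift
  I2: { [F' → F .] }  — accept
  I3: { [F → num .] }  — reduce
  I4: { [F → - X .] }  — reduce
  I5: { [X → id . -], [X → id . num] }  — shift
  I6: { [X → num . id Y] }  — shift
  I7: { [X → num id . Y], [Y → . -] }  — shift
  I8: { [Y → - .] }  — reduce
  I9: { [X → num id Y .] }  — reduce
  I10: { [X → id - .] }  — reduce
  I11: { [X → id num .] }  — reduce

Every state is either a pure shift/goto state or contains exactly one complete item and nothing to shift — no conflicts. The grammar is LR(0).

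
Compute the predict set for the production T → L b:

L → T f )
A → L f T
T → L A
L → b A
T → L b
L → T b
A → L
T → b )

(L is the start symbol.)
PREDICT(T → L b) = (FIRST(RHS) \ {ε}) ∪ (FOLLOW(T) if ε ∈ FIRST(RHS), i.e. RHS ⇒* ε)
FIRST(L) = { 'b' }
FIRST(L b) = { 'b' }
ε ∉ FIRST(L b), so FOLLOW(T) is not added.
PREDICT(T → L b) = { 'b' }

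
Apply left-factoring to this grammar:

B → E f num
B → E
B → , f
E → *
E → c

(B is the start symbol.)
B → E B'
B' → f num
B' → ε
B → , f
E → *
E → c

Left-factoring transforms A → αβ₁ | αβ₂ into A → αA' and A' → β₁ | β₂
(α is the longest common prefix among the alternatives). Repeat until
no nonterminal has two alternatives with a common prefix.

Round 1: B has alternatives sharing prefix 'E'. Introduce B': B → E B'
  Add: B' → f num
  Add: B' → ε

No remaining common prefixes — done.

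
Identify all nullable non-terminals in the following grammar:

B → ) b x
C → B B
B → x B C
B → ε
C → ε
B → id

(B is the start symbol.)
{ 'B', 'C' }

A non-terminal is nullable if it can derive ε (the empty string): either it has an ε-production, or it has a production whose right-hand side consists entirely of nullable non-terminals.

ε-productions: B → ε, C → ε
So B, C are immediately nullable.
Every non-terminal is now nullable.
Nullable = { 'B', 'C' }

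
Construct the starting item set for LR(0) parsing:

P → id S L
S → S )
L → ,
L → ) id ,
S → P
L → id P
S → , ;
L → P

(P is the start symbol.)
{ [P → . id S L], [P' → . P] }

First, augment the grammar with P' → P
I₀ = CLOSURE({ [P' → . P] }):
  [P' → . P] has the dot before P: add [P → . id S L]
No further items can be added.

I₀ = { [P → . id S L], [P' → . P] }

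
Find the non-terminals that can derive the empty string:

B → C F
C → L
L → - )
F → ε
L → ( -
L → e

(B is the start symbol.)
A non-terminal is nullable if it can derive ε (the empty string): either it has an ε-production, or it has a production whose right-hand side consists entirely of nullable non-terminals.

ε-productions: F → ε
So F is immediately nullable.
No further non-terminal can be added: every production for the remaining non-terminals contains a terminal or a non-nullable non-terminal.
Nullable = { 'F' }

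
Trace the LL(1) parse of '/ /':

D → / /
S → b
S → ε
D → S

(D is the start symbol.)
Stack is shown with the top on the left.

Stack  Input  Action
--------------------
D $    / / $  output D → / /
/ / $  / / $  match '/'
/ $    / $    match '/'
$      $      accept

The string is accepted.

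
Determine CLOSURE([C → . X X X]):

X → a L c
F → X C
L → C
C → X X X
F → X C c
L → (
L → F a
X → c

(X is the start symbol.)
{ [C → . X X X], [X → . a L c], [X → . c] }

Start with: [C → . X X X]
  [C → . X X X] has the dot before X: add [X → . a L c], [X → . c]
No further items can be added.

CLOSURE = { [C → . X X X], [X → . a L c], [X → . c] }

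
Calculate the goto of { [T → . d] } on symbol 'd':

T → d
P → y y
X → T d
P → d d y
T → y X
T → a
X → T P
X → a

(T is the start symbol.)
GOTO(I, 'd') = CLOSURE({ [A → αX.β] : [A → α.Xβ] ∈ I, X = 'd' })

Items with dot before 'd', with the dot advanced:
  [T → . d] → [T → d .]
Closure adds nothing (no advanced item has the dot before a non-terminal).

GOTO = { [T → d .] }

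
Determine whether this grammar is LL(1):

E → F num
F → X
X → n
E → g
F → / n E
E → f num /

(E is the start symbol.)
Yes, the grammar is LL(1).

A grammar is LL(1) if for each non-terminal N with multiple productions, the predict sets of those productions are pairwise disjoint, where PREDICT(N → α) = (FIRST(α) \ {ε}) ∪ (FOLLOW(N) if α ⇒* ε).

Relevant sets:
  FIRST(F) = { '/', 'n' }
  FIRST(X) = { 'n' }

For E:
  PREDICT(E → F num) = { '/', 'n' }
  PREDICT(E → g) = { 'g' }
  PREDICT(E → f num '/') = { 'f' }
For F:
  PREDICT(F → X) = { 'n' }
  PREDICT(F → '/' n E) = { '/' }
X has a single production, so nothing to check there.

All predict sets are disjoint. The grammar IS LL(1).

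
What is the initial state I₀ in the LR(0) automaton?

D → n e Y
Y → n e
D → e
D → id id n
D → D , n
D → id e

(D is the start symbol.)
{ [D → . D , n], [D → . e], [D → . id e], [D → . id id n], [D → . n e Y], [D' → . D] }

First, augment the grammar with D' → D
I₀ = CLOSURE({ [D' → . D] }):
  [D' → . D] has the dot before D: add [D → . n e Y], [D → . e], [D → . id id n], [D → . D , n], [D → . id e]
No further items can be added.

I₀ = { [D → . D , n], [D → . e], [D → . id e], [D → . id id n], [D → . n e Y], [D' → . D] }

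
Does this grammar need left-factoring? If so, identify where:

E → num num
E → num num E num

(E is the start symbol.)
Left-factoring is needed when two productions for the same non-terminal
share a common prefix on the right-hand side.

Productions for E:
  E → num num
  E → num num E num

Found common prefix 'num num' in productions for E

Answer: Yes, E has productions with common prefix 'num num'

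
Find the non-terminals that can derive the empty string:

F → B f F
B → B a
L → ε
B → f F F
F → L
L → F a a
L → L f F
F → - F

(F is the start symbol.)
{ 'F', 'L' }

ε-productions: L → ε
So L is immediately nullable.
F → L: every symbol on the right is nullable, so F is nullable too.
No further non-terminal can be added: every production for the remaining non-terminals contains a terminal or a non-nullable non-terminal.
Nullable = { 'F', 'L' }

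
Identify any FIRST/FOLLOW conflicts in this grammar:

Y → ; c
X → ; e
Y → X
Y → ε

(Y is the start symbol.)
No FIRST/FOLLOW conflicts.

Nullable non-terminals: Y.
FIRST sets used below: FIRST(X) = { ';' }

Y: nullable alternative(s) Y → ε; FOLLOW(Y) = { $ }
  Y → ; c: FIRST \ {ε} = { ';' } — disjoint from FOLLOW(Y)
  Y → X: FIRST \ {ε} = { ';' } — disjoint from FOLLOW(Y)
  Y → ε: FIRST \ {ε} = { } — this is the only nullable alternative, skip

X has no nullable alternative, so no FIRST/FOLLOW check is needed there.

No FIRST/FOLLOW conflicts found.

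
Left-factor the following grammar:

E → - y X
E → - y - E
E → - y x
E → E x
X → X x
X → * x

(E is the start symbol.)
Left-factoring transforms A → αβ₁ | αβ₂ into A → αA' and A' → β₁ | β₂
(α is the longest common prefix among the alternatives). Repeat until
no nonterminal has two alternatives with a common prefix.

Round 1: E has alternatives sharing prefix '- y'. Introduce E': E → - y E'
  Add: E' → X
  Add: E' → - E
  Add: E' → x

No remaining common prefixes — done.

Resulting grammar:
E → - y E'
E' → X
E' → - E
E' → x
E → E x
X → X x
X → * x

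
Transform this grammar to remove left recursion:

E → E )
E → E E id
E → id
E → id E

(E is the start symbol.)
E → id E'
E → id E E'
E' → ) E'
E' → E id E'
E' → ε

E is directly left-recursive. The standard transformation for
  A → A α₁ | ... | A α_m | β₁ | ... | β_n
is
  A  → β₁ A' | ... | β_n A'
  A' → α₁ A' | ... | α_m A' | ε

E → id becomes E → id E'
E → id E becomes E → id E E'
E → E ) becomes E' → ) E'
E → E E id becomes E' → E id E'
Add E' → ε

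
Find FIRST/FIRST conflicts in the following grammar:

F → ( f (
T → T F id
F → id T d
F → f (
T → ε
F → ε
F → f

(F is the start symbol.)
FIRST sets of the non-terminals at (or reachable through a nullable prefix from) the front of some alternative:
  FIRST(T) = { '(', 'f', 'id', ε }
  FIRST(F) = { '(', 'f', 'id', ε }

Productions for F:
  F → ( f (: FIRST = { '(' }
  F → id T d: FIRST = { 'id' }
  F → f (: FIRST = { 'f' }
  F → ε: FIRST = { ε }
  F → f: FIRST = { 'f' }
Productions for T:
  T → T F id: FIRST = { '(', 'f', 'id' }
  T → ε: FIRST = { ε }

Conflict for F: F → f ( and F → f
  Overlap: { 'f' }

Answer: Yes. F → f '(' / F → f on { 'f' }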